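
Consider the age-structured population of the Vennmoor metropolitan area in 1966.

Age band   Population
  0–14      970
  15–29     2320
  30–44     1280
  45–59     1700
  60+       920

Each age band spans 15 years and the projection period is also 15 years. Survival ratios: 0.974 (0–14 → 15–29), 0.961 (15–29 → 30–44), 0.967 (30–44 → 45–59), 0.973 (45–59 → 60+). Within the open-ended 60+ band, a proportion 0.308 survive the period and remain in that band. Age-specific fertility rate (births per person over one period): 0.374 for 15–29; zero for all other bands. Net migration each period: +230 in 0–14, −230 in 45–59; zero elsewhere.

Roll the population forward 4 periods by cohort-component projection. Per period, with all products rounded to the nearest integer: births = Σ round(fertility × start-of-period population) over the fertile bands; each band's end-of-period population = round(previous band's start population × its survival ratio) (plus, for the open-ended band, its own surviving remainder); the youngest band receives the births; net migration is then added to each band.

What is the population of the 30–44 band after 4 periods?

Let band 1 be 0–14 through band 5 = 60+.
Period 1.
Births: 2320 × 0.374 = 868
Band 2: 970 × 0.974 = 945
Band 3: 2320 × 0.961 = 2230
Band 4: 1280 × 0.967 = 1238
Band 5: 1700 × 0.973 + 920 × 0.308 = 1654 + 283 = 1937
Net migration: Band 1 + 230 → 1098; Band 4 − 230 → 1008
End of period: [1098, 945, 2230, 1008, 1937]
Period 2.
Births: 945 × 0.374 = 353
Band 2: 1098 × 0.974 = 1069
Band 3: 945 × 0.961 = 908
Band 4: 2230 × 0.967 = 2156
Band 5: 1008 × 0.973 + 1937 × 0.308 = 981 + 597 = 1578
Net migration: Band 1 + 230 → 583; Band 4 − 230 → 1926
End of period: [583, 1069, 908, 1926, 1578]
Period 3.
Births: 1069 × 0.374 = 400
Band 2: 583 × 0.974 = 568
Band 3: 1069 × 0.961 = 1027
Band 4: 908 × 0.967 = 878
Band 5: 1926 × 0.973 + 1578 × 0.308 = 1874 + 486 = 2360
Net migration: Band 1 + 230 → 630; Band 4 − 230 → 648
End of period: [630, 568, 1027, 648, 2360]
Period 4.
Births: 568 × 0.374 = 212
Band 2: 630 × 0.974 = 614
Band 3: 568 × 0.961 = 546
Band 4: 1027 × 0.967 = 993
Band 5: 648 × 0.973 + 2360 × 0.308 = 631 + 727 = 1358
Net migration: Band 1 + 230 → 442; Band 4 − 230 → 763
End of period: [442, 614, 546, 763, 1358]

546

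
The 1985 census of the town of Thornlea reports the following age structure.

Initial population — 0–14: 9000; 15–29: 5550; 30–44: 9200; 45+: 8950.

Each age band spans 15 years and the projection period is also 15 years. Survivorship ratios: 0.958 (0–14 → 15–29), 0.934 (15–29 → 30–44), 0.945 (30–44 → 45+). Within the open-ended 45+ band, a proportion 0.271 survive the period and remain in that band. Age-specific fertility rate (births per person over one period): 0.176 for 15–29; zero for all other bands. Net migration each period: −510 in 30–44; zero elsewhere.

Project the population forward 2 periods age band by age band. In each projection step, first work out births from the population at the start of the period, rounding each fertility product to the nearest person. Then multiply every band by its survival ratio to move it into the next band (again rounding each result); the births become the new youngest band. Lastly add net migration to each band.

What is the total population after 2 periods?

Period 1:
Births: 5550 * 0.176 = 977
15–29: 9000 * 0.958 = 8622
30–44: 5550 * 0.934 = 5184
45+: 9200 * 0.945 + 8950 * 0.271 = 8694 + 2425 = 11119
Net migration: 30–44 − 510 → 4674
Giving 977 / 8622 / 4674 / 11119.
Period 2:
Births: 8622 * 0.176 = 1517
15–29: 977 * 0.958 = 936
30–44: 8622 * 0.934 = 8053
45+: 4674 * 0.945 + 11119 * 0.271 = 4417 + 3013 = 7430
Net migration: 30–44 − 510 → 7543
Giving 1517 / 936 / 7543 / 7430.
Total after period 2: 1517 + 936 + 7543 + 7430 = 17426

17426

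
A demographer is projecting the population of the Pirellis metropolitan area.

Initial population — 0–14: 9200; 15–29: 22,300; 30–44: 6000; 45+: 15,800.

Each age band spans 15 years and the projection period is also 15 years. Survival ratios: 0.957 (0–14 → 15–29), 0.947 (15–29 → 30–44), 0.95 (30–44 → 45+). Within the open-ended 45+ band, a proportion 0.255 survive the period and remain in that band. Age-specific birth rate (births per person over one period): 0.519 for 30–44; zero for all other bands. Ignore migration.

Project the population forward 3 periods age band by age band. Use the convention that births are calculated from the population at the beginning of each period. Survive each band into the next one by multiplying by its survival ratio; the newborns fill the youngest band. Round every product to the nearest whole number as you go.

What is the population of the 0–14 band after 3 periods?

Period 1.
Births: 6000 × 0.519 = 3114
15–29: 9200 × 0.957 = 8804
30–44: 22300 × 0.947 = 21118
45+: 6000 × 0.95 + 15800 × 0.255 = 5700 + 4029 = 9729
Population now: 0–14=3114, 15–29=8804, 30–44=21118, 45+=9729
Period 2.
Births: 21118 × 0.519 = 10960
15–29: 3114 × 0.957 = 2980
30–44: 8804 × 0.947 = 8337
45+: 21118 × 0.95 + 9729 × 0.255 = 20062 + 2481 = 22543
Population now: 0–14=10960, 15–29=2980, 30–44=8337, 45+=22543
Period 3.
Births: 8337 × 0.519 = 4327
15–29: 10960 × 0.957 = 10489
30–44: 2980 × 0.947 = 2822
45+: 8337 × 0.95 + 22543 × 0.255 = 7920 + 5748 = 13668
Population now: 0–14=4327, 15–29=10489, 30–44=2822, 45+=13668

4327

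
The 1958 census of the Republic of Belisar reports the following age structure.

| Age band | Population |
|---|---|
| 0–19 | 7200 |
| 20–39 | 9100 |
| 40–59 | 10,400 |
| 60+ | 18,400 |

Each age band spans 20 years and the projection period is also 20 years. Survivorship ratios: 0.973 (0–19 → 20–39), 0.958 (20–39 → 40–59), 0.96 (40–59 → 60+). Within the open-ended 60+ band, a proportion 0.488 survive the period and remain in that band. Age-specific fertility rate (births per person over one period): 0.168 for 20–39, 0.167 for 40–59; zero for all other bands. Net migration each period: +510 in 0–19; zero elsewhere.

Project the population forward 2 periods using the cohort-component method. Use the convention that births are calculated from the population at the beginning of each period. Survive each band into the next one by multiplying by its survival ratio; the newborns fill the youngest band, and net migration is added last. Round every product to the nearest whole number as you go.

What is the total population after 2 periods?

31152

Period 1:
Births: 9100 * 0.168 = 1529 ; 10400 * 0.167 = 1737 ⇒ total 3266
20–39: 7200 * 0.973 = 7006
40–59: 9100 * 0.958 = 8718
60+: 10400 * 0.96 + 18400 * 0.488 = 9984 + 8979 = 18963
Net migration: 0–19 + 510 → 3776
End of period: [3776, 7006, 8718, 18963]
Period 2:
Births: 7006 * 0.168 = 1177 ; 8718 * 0.167 = 1456 ⇒ total 2633
20–39: 3776 * 0.973 = 3674
40–59: 7006 * 0.958 = 6712
60+: 8718 * 0.96 + 18963 * 0.488 = 8369 + 9254 = 17623
Net migration: 0–19 + 510 → 3143
End of period: [3143, 3674, 6712, 17623]
Total after period 2: 3143 + 3674 + 6712 + 17623 = 31152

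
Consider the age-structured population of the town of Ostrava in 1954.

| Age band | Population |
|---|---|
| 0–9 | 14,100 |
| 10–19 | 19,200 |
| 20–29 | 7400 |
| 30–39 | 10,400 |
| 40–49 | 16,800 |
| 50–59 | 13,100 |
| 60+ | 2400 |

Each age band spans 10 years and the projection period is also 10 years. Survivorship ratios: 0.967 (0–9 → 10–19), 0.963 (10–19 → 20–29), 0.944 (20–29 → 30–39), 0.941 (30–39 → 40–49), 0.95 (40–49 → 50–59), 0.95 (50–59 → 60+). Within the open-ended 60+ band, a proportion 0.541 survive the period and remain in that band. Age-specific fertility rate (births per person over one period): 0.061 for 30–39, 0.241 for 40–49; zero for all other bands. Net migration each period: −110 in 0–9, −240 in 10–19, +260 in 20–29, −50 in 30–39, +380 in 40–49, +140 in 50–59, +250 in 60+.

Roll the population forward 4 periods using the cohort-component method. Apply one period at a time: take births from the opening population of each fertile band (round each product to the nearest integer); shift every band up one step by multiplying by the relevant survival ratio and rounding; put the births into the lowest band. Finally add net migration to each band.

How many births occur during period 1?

4683

Numbering the bands 1..7 from youngest to oldest:
Period 1.
Births: 10400 × 0.061 = 634  |  16800 × 0.241 = 4049 — total 4683
Band 2: 14100 × 0.967 = 13635
Band 3: 19200 × 0.963 = 18490
Band 4: 7400 × 0.944 = 6986
Band 5: 10400 × 0.941 = 9786
Band 6: 16800 × 0.95 = 15960
Band 7: 13100 × 0.95 + 2400 × 0.541 = 12445 + 1298 = 13743
Net migration: Band 1 − 110 → 4573; Band 2 − 240 → 13395; Band 3 + 260 → 18750; Band 4 − 50 → 6936; Band 5 + 380 → 10166; Band 6 + 140 → 16100; Band 7 + 250 → 13993
Population now: 0–9=4573, 10–19=13395, 20–29=18750, 30–39=6936, 40–49=10166, 50–59=16100, 60+=13993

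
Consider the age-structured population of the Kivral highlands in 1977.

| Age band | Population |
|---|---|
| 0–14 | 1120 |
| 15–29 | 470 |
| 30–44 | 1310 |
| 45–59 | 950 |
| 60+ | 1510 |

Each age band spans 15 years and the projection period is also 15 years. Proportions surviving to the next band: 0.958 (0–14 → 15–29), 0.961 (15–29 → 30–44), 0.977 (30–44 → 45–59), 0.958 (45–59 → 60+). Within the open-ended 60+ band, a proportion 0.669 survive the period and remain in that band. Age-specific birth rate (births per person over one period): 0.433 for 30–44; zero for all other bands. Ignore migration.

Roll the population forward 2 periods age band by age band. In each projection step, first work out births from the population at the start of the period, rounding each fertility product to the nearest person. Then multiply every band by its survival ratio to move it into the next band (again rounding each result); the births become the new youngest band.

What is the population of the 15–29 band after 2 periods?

Period 1.
Births: 1310 × 0.433 = 567
15–29: 1120 × 0.958 = 1073
30–44: 470 × 0.961 = 452
45–59: 1310 × 0.977 = 1280
60+: 950 × 0.958 + 1510 × 0.669 = 910 + 1010 = 1920
→ [567, 1073, 452, 1280, 1920]
Period 2.
Births: 452 × 0.433 = 196
15–29: 567 × 0.958 = 543
30–44: 1073 × 0.961 = 1031
45–59: 452 × 0.977 = 442
60+: 1280 × 0.958 + 1920 × 0.669 = 1226 + 1284 = 2510
→ [196, 543, 1031, 442, 2510]

543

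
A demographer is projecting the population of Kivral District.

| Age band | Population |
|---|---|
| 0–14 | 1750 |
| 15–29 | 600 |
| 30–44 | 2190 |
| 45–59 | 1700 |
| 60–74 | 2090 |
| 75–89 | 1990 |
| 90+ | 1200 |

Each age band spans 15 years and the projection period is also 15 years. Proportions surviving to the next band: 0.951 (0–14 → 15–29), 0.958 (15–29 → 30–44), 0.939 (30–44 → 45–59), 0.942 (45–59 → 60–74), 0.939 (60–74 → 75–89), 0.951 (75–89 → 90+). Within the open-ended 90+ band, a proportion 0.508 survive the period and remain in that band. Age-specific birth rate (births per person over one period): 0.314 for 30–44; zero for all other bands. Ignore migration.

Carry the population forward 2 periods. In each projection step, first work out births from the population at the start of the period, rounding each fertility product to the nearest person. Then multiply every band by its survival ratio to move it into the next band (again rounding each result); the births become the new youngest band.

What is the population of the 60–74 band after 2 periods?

1937

Period 1:
Births: 2190 * 0.314 = 688
15–29: 1750 * 0.951 = 1664
30–44: 600 * 0.958 = 575
45–59: 2190 * 0.939 = 2056
60–74: 1700 * 0.942 = 1601
75–89: 2090 * 0.939 = 1963
90+: 1990 * 0.951 + 1200 * 0.508 = 1892 + 610 = 2502
Population now: 0–14=688, 15–29=1664, 30–44=575, 45–59=2056, 60–74=1601, 75–89=1963, 90+=2502
Period 2:
Births: 575 * 0.314 = 181
15–29: 688 * 0.951 = 654
30–44: 1664 * 0.958 = 1594
45–59: 575 * 0.939 = 540
60–74: 2056 * 0.942 = 1937
75–89: 1601 * 0.939 = 1503
90+: 1963 * 0.951 + 2502 * 0.508 = 1867 + 1271 = 3138
Population now: 0–14=181, 15–29=654, 30–44=1594, 45–59=540, 60–74=1937, 75–89=1503, 90+=3138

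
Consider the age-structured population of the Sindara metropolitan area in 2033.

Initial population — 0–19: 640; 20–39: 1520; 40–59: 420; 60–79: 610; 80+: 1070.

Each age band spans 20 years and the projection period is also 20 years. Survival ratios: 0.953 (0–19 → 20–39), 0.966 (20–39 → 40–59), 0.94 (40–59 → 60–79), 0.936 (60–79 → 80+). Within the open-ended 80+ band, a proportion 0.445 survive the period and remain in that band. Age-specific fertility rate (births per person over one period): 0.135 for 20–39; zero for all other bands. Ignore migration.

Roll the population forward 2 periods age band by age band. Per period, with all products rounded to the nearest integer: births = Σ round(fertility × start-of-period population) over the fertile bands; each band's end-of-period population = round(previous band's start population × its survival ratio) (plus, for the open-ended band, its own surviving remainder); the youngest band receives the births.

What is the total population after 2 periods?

3082

— Period 1 —
Births: 1520 × 0.135 = 205
20–39: 640 × 0.953 = 610
40–59: 1520 × 0.966 = 1468
60–79: 420 × 0.94 = 395
80+: 610 × 0.936 + 1070 × 0.445 = 571 + 476 = 1047
Population now: 0–19=205, 20–39=610, 40–59=1468, 60–79=395, 80+=1047
— Period 2 —
Births: 610 × 0.135 = 82
20–39: 205 × 0.953 = 195
40–59: 610 × 0.966 = 589
60–79: 1468 × 0.94 = 1380
80+: 395 × 0.936 + 1047 × 0.445 = 370 + 466 = 836
Population now: 0–19=82, 20–39=195, 40–59=589, 60–79=1380, 80+=836
Total after period 2: 82 + 195 + 589 + 1380 + 836 = 3082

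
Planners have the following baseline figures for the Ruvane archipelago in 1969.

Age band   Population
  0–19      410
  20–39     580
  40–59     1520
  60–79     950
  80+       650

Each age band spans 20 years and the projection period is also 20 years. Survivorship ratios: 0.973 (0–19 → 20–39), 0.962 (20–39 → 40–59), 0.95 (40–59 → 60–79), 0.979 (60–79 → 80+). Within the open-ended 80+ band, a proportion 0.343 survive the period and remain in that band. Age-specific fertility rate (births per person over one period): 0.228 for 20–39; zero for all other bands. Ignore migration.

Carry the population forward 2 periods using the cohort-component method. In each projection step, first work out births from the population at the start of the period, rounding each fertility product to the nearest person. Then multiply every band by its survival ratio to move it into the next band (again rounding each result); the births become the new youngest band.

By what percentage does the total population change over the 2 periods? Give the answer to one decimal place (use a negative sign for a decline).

-28.4

Period 1.
Births: 580 * 0.228 = 132
20–39: 410 * 0.973 = 399
40–59: 580 * 0.962 = 558
60–79: 1520 * 0.95 = 1444
80+: 950 * 0.979 + 650 * 0.343 = 930 + 223 = 1153
Population now: 0–19=132, 20–39=399, 40–59=558, 60–79=1444, 80+=1153
Period 2.
Births: 399 * 0.228 = 91
20–39: 132 * 0.973 = 128
40–59: 399 * 0.962 = 384
60–79: 558 * 0.95 = 530
80+: 1444 * 0.979 + 1153 * 0.343 = 1414 + 395 = 1809
Population now: 0–19=91, 20–39=128, 40–59=384, 60–79=530, 80+=1809
Total: 4110 → 2942; change = -1168; percentage change = -28.4%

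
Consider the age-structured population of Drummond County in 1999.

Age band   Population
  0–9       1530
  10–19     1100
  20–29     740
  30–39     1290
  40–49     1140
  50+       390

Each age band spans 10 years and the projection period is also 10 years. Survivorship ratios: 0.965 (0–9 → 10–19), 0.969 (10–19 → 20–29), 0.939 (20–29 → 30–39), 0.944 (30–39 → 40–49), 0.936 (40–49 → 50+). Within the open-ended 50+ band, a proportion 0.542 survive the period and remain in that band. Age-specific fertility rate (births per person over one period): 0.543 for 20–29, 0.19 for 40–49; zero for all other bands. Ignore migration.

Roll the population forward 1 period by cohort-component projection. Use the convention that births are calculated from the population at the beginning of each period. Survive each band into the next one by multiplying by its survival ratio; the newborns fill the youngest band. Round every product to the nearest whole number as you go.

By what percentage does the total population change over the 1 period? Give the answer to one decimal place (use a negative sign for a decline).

2.6

Period 1.
Births: 740 × 0.543 = 402  |  1140 × 0.19 = 217 — total 619
10–19: 1530 × 0.965 = 1476
20–29: 1100 × 0.969 = 1066
30–39: 740 × 0.939 = 695
40–49: 1290 × 0.944 = 1218
50+: 1140 × 0.936 + 390 × 0.542 = 1067 + 211 = 1278
End of period: [619, 1476, 1066, 695, 1218, 1278]
Total: 6190 → 6352; change = 162; percentage change = 2.6%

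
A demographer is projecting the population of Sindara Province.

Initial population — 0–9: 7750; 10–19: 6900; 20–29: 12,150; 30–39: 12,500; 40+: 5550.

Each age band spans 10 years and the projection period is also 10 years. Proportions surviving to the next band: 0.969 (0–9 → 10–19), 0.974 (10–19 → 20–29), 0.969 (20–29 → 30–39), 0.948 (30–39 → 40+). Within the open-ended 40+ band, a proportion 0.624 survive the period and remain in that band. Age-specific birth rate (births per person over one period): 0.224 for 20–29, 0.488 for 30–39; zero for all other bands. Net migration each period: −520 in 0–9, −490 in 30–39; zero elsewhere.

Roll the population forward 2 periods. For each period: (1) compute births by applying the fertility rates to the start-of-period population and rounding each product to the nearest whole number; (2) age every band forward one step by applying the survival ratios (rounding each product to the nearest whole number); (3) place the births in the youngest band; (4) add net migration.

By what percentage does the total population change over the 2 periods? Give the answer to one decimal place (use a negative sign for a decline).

7.3

(Groups numbered youngest = 1 to oldest = 5.)
After projecting period 1:
Births: 12150 × 0.224 = 2722  |  12500 × 0.488 = 6100 — total 8822
Group 2: 7750 × 0.969 = 7510
Group 3: 6900 × 0.974 = 6721
Group 4: 12150 × 0.969 = 11773
Group 5: 12500 × 0.948 + 5550 × 0.624 = 11850 + 3463 = 15313
Net migration: Group 1 − 520 → 8302; Group 4 − 490 → 11283
Giving 8302 / 7510 / 6721 / 11283 / 15313.
After projecting period 2:
Births: 6721 × 0.224 = 1506  |  11283 × 0.488 = 5506 — total 7012
Group 2: 8302 × 0.969 = 8045
Group 3: 7510 × 0.974 = 7315
Group 4: 6721 × 0.969 = 6513
Group 5: 11283 × 0.948 + 15313 × 0.624 = 10696 + 9555 = 20251
Net migration: Group 1 − 520 → 6492; Group 4 − 490 → 6023
Giving 6492 / 8045 / 7315 / 6023 / 20251.
Total: 44850 → 48126; change = 3276; percentage change = 7.3%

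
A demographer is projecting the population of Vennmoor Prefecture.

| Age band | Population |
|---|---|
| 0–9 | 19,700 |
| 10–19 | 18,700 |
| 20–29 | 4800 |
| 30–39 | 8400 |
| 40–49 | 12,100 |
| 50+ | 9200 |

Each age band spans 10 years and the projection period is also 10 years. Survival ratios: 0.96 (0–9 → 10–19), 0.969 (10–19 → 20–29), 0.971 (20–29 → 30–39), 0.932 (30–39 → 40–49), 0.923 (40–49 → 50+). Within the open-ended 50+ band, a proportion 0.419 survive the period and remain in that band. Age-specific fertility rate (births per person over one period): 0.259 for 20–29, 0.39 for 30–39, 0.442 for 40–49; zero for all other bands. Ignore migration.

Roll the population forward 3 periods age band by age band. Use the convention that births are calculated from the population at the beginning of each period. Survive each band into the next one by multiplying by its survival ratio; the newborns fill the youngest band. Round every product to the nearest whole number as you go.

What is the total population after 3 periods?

(Bands numbered youngest = 1 to oldest = 6.)
[period 1]
Births: 4800 × 0.259 = 1243  |  8400 × 0.39 = 3276  |  12100 × 0.442 = 5348 ⇒ total 9867
Band 2: 19700 × 0.96 = 18912
Band 3: 18700 × 0.969 = 18120
Band 4: 4800 × 0.971 = 4661
Band 5: 8400 × 0.932 = 7829
Band 6: 12100 × 0.923 + 9200 × 0.419 = 11168 + 3855 = 15023
→ [9867, 18912, 18120, 4661, 7829, 15023]
[period 2]
Births: 18120 × 0.259 = 4693  |  4661 × 0.39 = 1818  |  7829 × 0.442 = 3460 ⇒ total 9971
Band 2: 9867 × 0.96 = 9472
Band 3: 18912 × 0.969 = 18326
Band 4: 18120 × 0.971 = 17595
Band 5: 4661 × 0.932 = 4344
Band 6: 7829 × 0.923 + 15023 × 0.419 = 7226 + 6295 = 13521
→ [9971, 9472, 18326, 17595, 4344, 13521]
[period 3]
Births: 18326 × 0.259 = 4746  |  17595 × 0.39 = 6862  |  4344 × 0.442 = 1920 ⇒ total 13528
Band 2: 9971 × 0.96 = 9572
Band 3: 9472 × 0.969 = 9178
Band 4: 18326 × 0.971 = 17795
Band 5: 17595 × 0.932 = 16399
Band 6: 4344 × 0.923 + 13521 × 0.419 = 4010 + 5665 = 9675
→ [13528, 9572, 9178, 17795, 16399, 9675]
Total after period 3: 13528 + 9572 + 9178 + 17795 + 16399 + 9675 = 76147

76147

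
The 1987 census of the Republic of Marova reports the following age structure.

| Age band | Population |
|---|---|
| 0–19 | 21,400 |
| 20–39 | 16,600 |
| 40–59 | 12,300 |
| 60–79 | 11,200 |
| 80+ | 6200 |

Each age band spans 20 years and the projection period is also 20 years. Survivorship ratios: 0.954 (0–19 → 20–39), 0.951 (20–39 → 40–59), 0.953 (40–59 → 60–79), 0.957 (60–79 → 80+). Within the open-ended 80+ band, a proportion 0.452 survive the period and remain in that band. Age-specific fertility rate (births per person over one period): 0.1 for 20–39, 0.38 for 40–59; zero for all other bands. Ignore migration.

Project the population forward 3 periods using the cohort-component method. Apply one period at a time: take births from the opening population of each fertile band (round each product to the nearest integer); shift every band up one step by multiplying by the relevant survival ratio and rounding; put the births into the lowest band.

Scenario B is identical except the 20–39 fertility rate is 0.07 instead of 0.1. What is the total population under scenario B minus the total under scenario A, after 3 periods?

-1251

Period 1.
Births: 16600 × 0.1 = 1660, 12300 × 0.38 = 4674 — total 6334
20–39: 21400 × 0.954 = 20416
40–59: 16600 × 0.951 = 15787
60–79: 12300 × 0.953 = 11722
80+: 11200 × 0.957 + 6200 × 0.452 = 10718 + 2802 = 13520
End of period: [6334, 20416, 15787, 11722, 13520]
Period 2.
Births: 20416 × 0.1 = 2042, 15787 × 0.38 = 5999 — total 8041
20–39: 6334 × 0.954 = 6043
40–59: 20416 × 0.951 = 19416
60–79: 15787 × 0.953 = 15045
80+: 11722 × 0.957 + 13520 × 0.452 = 11218 + 6111 = 17329
End of period: [8041, 6043, 19416, 15045, 17329]
Period 3.
Births: 6043 × 0.1 = 604, 19416 × 0.38 = 7378 — total 7982
20–39: 8041 × 0.954 = 7671
40–59: 6043 × 0.951 = 5747
60–79: 19416 × 0.953 = 18503
80+: 15045 × 0.957 + 17329 × 0.452 = 14398 + 7833 = 22231
End of period: [7982, 7671, 5747, 18503, 22231]
Scenario A total after 3 periods: 62134
Scenario B projection —
Period 1.
Births: 16600 × 0.07 = 1162, 12300 × 0.38 = 4674 — total 5836
20–39: 21400 × 0.954 = 20416
40–59: 16600 × 0.951 = 15787
60–79: 12300 × 0.953 = 11722
80+: 11200 × 0.957 + 6200 × 0.452 = 10718 + 2802 = 13520
End of period: [5836, 20416, 15787, 11722, 13520]
Period 2.
Births: 20416 × 0.07 = 1429, 15787 × 0.38 = 5999 — total 7428
20–39: 5836 × 0.954 = 5568
40–59: 20416 × 0.951 = 19416
60–79: 15787 × 0.953 = 15045
80+: 11722 × 0.957 + 13520 × 0.452 = 11218 + 6111 = 17329
End of period: [7428, 5568, 19416, 15045, 17329]
Period 3.
Births: 5568 × 0.07 = 390, 19416 × 0.38 = 7378 — total 7768
20–39: 7428 × 0.954 = 7086
40–59: 5568 × 0.951 = 5295
60–79: 19416 × 0.953 = 18503
80+: 15045 × 0.957 + 17329 × 0.452 = 14398 + 7833 = 22231
End of period: [7768, 7086, 5295, 18503, 22231]
Scenario B total after 3 periods: 60883
Difference B − A = 60883 − 62134 = -1251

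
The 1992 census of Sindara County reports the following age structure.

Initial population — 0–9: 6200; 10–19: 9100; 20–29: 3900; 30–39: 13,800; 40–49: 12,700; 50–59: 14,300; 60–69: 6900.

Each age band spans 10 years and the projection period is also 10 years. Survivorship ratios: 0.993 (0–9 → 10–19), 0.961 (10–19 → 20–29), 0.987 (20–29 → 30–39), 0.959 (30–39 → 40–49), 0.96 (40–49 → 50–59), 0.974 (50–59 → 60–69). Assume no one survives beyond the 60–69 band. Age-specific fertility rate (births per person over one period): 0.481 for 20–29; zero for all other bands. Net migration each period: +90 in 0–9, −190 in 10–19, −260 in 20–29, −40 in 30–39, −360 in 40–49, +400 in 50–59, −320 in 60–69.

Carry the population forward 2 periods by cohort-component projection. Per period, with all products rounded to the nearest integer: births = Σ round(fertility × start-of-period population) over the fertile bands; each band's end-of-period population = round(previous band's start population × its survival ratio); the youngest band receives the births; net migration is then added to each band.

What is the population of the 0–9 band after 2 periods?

Call the groups 1 to 7, youngest first.
[period 1]
Births: 3900 * 0.481 = 1876
Group 2: 6200 * 0.993 = 6157
Group 3: 9100 * 0.961 = 8745
Group 4: 3900 * 0.987 = 3849
Group 5: 13800 * 0.959 = 13234
Group 6: 12700 * 0.96 = 12192
Group 7: 14300 * 0.974 = 13928
Net migration: Group 1 + 90 → 1966; Group 2 − 190 → 5967; Group 3 − 260 → 8485; Group 4 − 40 → 3809; Group 5 − 360 → 12874; Group 6 + 400 → 12592; Group 7 − 320 → 13608
Giving 1966 / 5967 / 8485 / 3809 / 12874 / 12592 / 13608.
[period 2]
Births: 8485 * 0.481 = 4081
Group 2: 1966 * 0.993 = 1952
Group 3: 5967 * 0.961 = 5734
Group 4: 8485 * 0.987 = 8375
Group 5: 3809 * 0.959 = 3653
Group 6: 12874 * 0.96 = 12359
Group 7: 12592 * 0.974 = 12265
Net migration: Group 1 + 90 → 4171; Group 2 − 190 → 1762; Group 3 − 260 → 5474; Group 4 − 40 → 8335; Group 5 − 360 → 3293; Group 6 + 400 → 12759; Group 7 − 320 → 11945
Giving 4171 / 1762 / 5474 / 8335 / 3293 / 12759 / 11945.

4171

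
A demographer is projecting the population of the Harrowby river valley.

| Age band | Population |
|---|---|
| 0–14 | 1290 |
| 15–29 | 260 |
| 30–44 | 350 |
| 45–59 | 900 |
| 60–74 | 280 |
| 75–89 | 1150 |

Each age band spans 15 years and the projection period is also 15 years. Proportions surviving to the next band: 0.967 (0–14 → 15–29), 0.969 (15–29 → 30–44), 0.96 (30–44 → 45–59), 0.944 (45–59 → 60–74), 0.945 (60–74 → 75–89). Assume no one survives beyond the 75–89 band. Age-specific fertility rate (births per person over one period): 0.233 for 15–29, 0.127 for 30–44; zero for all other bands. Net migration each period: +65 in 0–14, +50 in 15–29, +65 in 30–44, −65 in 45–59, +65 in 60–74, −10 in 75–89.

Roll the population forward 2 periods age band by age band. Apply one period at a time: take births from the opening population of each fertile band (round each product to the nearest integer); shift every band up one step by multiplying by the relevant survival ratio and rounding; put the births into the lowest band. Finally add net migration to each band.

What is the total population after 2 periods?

3358

Period 1:
Births: 260 × 0.233 = 61  |  350 × 0.127 = 44 — total 105
15–29: 1290 × 0.967 = 1247
30–44: 260 × 0.969 = 252
45–59: 350 × 0.96 = 336
60–74: 900 × 0.944 = 850
75–89: 280 × 0.945 = 265
Net migration: 0–14 + 65 → 170; 15–29 + 50 → 1297; 30–44 + 65 → 317; 45–59 − 65 → 271; 60–74 + 65 → 915; 75–89 − 10 → 255
→ [170, 1297, 317, 271, 915, 255]
Period 2:
Births: 1297 × 0.233 = 302  |  317 × 0.127 = 40 — total 342
15–29: 170 × 0.967 = 164
30–44: 1297 × 0.969 = 1257
45–59: 317 × 0.96 = 304
60–74: 271 × 0.944 = 256
75–89: 915 × 0.945 = 865
Net migration: 0–14 + 65 → 407; 15–29 + 50 → 214; 30–44 + 65 → 1322; 45–59 − 65 → 239; 60–74 + 65 → 321; 75–89 − 10 → 855
→ [407, 214, 1322, 239, 321, 855]
Total after period 2: 407 + 214 + 1322 + 239 + 321 + 855 = 3358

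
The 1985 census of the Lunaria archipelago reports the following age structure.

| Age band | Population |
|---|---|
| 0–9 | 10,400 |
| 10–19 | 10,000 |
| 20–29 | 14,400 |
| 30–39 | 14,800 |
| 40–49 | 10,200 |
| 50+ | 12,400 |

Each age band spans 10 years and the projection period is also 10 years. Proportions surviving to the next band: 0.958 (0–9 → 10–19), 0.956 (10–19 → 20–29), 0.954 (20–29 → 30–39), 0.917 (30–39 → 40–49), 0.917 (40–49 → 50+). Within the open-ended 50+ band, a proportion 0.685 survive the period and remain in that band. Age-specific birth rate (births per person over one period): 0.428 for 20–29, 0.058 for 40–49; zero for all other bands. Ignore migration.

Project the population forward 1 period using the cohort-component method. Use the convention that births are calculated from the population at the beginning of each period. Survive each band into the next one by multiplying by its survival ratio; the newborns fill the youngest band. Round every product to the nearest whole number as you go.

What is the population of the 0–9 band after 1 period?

(Bands numbered youngest = 1 to oldest = 6.)
After projecting period 1:
Births: 14400 × 0.428 = 6163  |  10200 × 0.058 = 592 → total 6755
Band 2: 10400 × 0.958 = 9963
Band 3: 10000 × 0.956 = 9560
Band 4: 14400 × 0.954 = 13738
Band 5: 14800 × 0.917 = 13572
Band 6: 10200 × 0.917 + 12400 × 0.685 = 9353 + 8494 = 17847
Population now: 0–9=6755, 10–19=9963, 20–29=9560, 30–39=13738, 40–49=13572, 50+=17847

6755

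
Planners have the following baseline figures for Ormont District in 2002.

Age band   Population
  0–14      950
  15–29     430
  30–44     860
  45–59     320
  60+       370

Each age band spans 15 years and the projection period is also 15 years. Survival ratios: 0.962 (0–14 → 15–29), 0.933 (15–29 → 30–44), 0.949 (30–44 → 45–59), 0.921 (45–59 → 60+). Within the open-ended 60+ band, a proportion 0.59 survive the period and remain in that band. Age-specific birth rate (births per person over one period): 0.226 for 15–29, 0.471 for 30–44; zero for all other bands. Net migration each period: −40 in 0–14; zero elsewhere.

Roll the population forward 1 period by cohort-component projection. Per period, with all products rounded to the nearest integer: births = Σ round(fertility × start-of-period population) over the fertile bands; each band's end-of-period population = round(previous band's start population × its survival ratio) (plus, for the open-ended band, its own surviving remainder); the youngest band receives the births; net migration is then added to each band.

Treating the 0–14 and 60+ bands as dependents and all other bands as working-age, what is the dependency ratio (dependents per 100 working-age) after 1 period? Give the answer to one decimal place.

(Bands numbered youngest = 1 to oldest = 5.)
[period 1]
Births: 430 × 0.226 = 97, 860 × 0.471 = 405 → total 502
Band 2: 950 × 0.962 = 914
Band 3: 430 × 0.933 = 401
Band 4: 860 × 0.949 = 816
Band 5: 320 × 0.921 + 370 × 0.59 = 295 + 218 = 513
Net migration: Band 1 − 40 → 462
Population now: 0–14=462, 15–29=914, 30–44=401, 45–59=816, 60+=513
Dependents (band 0–14 + band 60+) = 462 + 513 = 975; working-age = 2131; ratio = 975/2131 × 100 = 45.8

45.8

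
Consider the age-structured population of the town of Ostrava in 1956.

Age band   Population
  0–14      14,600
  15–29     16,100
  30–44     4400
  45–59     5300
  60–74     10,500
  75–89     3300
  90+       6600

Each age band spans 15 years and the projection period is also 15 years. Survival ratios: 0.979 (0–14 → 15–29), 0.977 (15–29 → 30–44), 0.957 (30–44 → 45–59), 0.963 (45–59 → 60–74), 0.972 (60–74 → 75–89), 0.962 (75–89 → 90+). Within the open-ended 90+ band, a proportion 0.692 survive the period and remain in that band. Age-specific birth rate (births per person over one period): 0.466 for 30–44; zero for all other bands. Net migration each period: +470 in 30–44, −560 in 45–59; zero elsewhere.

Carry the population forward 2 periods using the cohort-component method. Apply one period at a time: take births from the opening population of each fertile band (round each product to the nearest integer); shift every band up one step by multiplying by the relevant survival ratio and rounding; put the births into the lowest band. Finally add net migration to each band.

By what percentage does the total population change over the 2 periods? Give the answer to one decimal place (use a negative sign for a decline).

2.9

(Groups numbered youngest = 1 to oldest = 7.)
Period 1.
Births: 4400 × 0.466 = 2050
Group 2: 14600 × 0.979 = 14293
Group 3: 16100 × 0.977 = 15730
Group 4: 4400 × 0.957 = 4211
Group 5: 5300 × 0.963 = 5104
Group 6: 10500 × 0.972 = 10206
Group 7: 3300 × 0.962 + 6600 × 0.692 = 3175 + 4567 = 7742
Net migration: Group 3 + 470 → 16200; Group 4 − 560 → 3651
Population now: 0–14=2050, 15–29=14293, 30–44=16200, 45–59=3651, 60–74=5104, 75–89=10206, 90+=7742
Period 2.
Births: 16200 × 0.466 = 7549
Group 2: 2050 × 0.979 = 2007
Group 3: 14293 × 0.977 = 13964
Group 4: 16200 × 0.957 = 15503
Group 5: 3651 × 0.963 = 3516
Group 6: 5104 × 0.972 = 4961
Group 7: 10206 × 0.962 + 7742 × 0.692 = 9818 + 5357 = 15175
Net migration: Group 3 + 470 → 14434; Group 4 − 560 → 14943
Population now: 0–14=7549, 15–29=2007, 30–44=14434, 45–59=14943, 60–74=3516, 75–89=4961, 90+=15175
Total: 60800 → 62585; change = 1785; percentage change = 2.9%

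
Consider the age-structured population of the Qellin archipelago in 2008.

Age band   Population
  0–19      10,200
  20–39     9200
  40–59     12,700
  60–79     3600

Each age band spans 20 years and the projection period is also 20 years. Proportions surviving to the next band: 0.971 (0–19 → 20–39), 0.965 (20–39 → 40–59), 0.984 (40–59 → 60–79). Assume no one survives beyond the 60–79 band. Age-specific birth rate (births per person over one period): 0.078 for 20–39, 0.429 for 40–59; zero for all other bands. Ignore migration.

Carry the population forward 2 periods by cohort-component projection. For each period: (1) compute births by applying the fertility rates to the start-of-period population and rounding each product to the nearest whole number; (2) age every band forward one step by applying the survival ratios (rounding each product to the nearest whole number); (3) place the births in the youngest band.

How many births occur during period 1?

6166

Call the bands 1 to 4, youngest first.
After projecting period 1:
Births: 9200 × 0.078 = 718 ; 12700 × 0.429 = 5448 — total 6166
Band 2: 10200 × 0.971 = 9904
Band 3: 9200 × 0.965 = 8878
Band 4: 12700 × 0.984 = 12497
Giving 6166 / 9904 / 8878 / 12497.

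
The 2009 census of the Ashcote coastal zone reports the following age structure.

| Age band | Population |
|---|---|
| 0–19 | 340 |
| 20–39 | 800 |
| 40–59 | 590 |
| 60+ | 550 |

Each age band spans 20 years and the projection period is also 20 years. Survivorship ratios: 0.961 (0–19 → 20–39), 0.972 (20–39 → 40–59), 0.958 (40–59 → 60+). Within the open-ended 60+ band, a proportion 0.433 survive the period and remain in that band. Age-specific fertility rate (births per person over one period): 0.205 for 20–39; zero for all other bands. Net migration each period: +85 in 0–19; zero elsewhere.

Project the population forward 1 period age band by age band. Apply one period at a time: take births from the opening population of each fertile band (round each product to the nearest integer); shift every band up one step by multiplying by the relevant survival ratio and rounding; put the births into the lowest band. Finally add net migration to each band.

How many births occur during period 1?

Call the bands 1 to 4, youngest first.
Period 1:
Births: 800 × 0.205 = 164
Band 2: 340 × 0.961 = 327
Band 3: 800 × 0.972 = 778
Band 4: 590 × 0.958 + 550 × 0.433 = 565 + 238 = 803
Net migration: Band 1 + 85 → 249
→ [249, 327, 778, 803]

164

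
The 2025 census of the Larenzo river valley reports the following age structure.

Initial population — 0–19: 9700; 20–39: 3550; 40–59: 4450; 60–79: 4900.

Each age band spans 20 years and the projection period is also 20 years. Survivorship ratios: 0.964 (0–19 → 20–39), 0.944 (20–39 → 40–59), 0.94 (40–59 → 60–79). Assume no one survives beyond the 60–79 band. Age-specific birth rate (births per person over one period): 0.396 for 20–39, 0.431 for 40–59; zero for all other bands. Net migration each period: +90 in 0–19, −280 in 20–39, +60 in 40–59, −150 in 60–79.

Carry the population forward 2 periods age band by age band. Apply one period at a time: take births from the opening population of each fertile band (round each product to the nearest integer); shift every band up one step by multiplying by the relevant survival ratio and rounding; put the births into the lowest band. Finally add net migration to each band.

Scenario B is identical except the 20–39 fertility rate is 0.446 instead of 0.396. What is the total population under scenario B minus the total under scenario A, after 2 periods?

625

Let band 1 be 0–19 through band 4 = 60–79.
— Period 1 —
Births: 3550 * 0.396 = 1406, 4450 * 0.431 = 1918 — total 3324
Band 2: 9700 * 0.964 = 9351
Band 3: 3550 * 0.944 = 3351
Band 4: 4450 * 0.94 = 4183
Net migration: Band 1 + 90 → 3414; Band 2 − 280 → 9071; Band 3 + 60 → 3411; Band 4 − 150 → 4033
Population now: 0–19=3414, 20–39=9071, 40–59=3411, 60–79=4033
— Period 2 —
Births: 9071 * 0.396 = 3592, 3411 * 0.431 = 1470 — total 5062
Band 2: 3414 * 0.964 = 3291
Band 3: 9071 * 0.944 = 8563
Band 4: 3411 * 0.94 = 3206
Net migration: Band 1 + 90 → 5152; Band 2 − 280 → 3011; Band 3 + 60 → 8623; Band 4 − 150 → 3056
Population now: 0–19=5152, 20–39=3011, 40–59=8623, 60–79=3056
Scenario A total after 2 periods: 19842
Scenario B projection —
— Period 1 —
Births: 3550 * 0.446 = 1583, 4450 * 0.431 = 1918 — total 3501
Band 2: 9700 * 0.964 = 9351
Band 3: 3550 * 0.944 = 3351
Band 4: 4450 * 0.94 = 4183
Net migration: Band 1 + 90 → 3591; Band 2 − 280 → 9071; Band 3 + 60 → 3411; Band 4 − 150 → 4033
Population now: 0–19=3591, 20–39=9071, 40–59=3411, 60–79=4033
— Period 2 —
Births: 9071 * 0.446 = 4046, 3411 * 0.431 = 1470 — total 5516
Band 2: 3591 * 0.964 = 3462
Band 3: 9071 * 0.944 = 8563
Band 4: 3411 * 0.94 = 3206
Net migration: Band 1 + 90 → 5606; Band 2 − 280 → 3182; Band 3 + 60 → 8623; Band 4 − 150 → 3056
Population now: 0–19=5606, 20–39=3182, 40–59=8623, 60–79=3056
Scenario B total after 2 periods: 20467
Difference B − A = 20467 − 19842 = 625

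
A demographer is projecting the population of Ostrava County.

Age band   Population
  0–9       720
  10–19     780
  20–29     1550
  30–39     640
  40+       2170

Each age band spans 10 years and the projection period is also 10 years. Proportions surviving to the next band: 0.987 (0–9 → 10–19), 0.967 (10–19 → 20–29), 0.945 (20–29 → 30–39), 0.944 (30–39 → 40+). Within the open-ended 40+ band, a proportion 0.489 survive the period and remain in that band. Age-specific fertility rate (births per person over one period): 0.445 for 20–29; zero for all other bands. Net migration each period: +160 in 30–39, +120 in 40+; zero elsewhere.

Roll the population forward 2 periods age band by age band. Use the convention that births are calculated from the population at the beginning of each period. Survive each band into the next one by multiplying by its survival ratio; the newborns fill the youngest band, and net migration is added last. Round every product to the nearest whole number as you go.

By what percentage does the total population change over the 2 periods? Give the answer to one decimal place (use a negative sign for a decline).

Call the bands 1 to 5, youngest first.
After projecting period 1:
Births: 1550 × 0.445 = 690
Band 2: 720 × 0.987 = 711
Band 3: 780 × 0.967 = 754
Band 4: 1550 × 0.945 = 1465
Band 5: 640 × 0.944 + 2170 × 0.489 = 604 + 1061 = 1665
Net migration: Band 4 + 160 → 1625; Band 5 + 120 → 1785
Population now: 0–9=690, 10–19=711, 20–29=754, 30–39=1625, 40+=1785
After projecting period 2:
Births: 754 × 0.445 = 336
Band 2: 690 × 0.987 = 681
Band 3: 711 × 0.967 = 688
Band 4: 754 × 0.945 = 713
Band 5: 1625 × 0.944 + 1785 × 0.489 = 1534 + 873 = 2407
Net migration: Band 4 + 160 → 873; Band 5 + 120 → 2527
Population now: 0–9=336, 10–19=681, 20–29=688, 30–39=873, 40+=2527
Total: 5860 → 5105; change = -755; percentage change = -12.9%

-12.9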